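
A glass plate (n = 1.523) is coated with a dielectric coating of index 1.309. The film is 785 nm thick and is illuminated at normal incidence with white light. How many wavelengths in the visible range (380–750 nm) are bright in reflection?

At the upper boundary (n = 1.0 to n = 1.309) the reflected ray undergoes a half-wave phase shift.
Ray reflecting at the bottom interface goes from n = 1.309 toward n = 1.523: a half-wave phase shift.
Net: no relative phase inversion (both shifts match).
With no net inversion, constructive interference in reflection requires 2 n t = m λ.
λ = 2 n t / m = 2055 / m nm.
m=2: 1028 nm (IR); m=3: 685 nm (visible); m=4: 514 nm (visible); m=5: 411 nm (visible); m=6: 343 nm (UV).

3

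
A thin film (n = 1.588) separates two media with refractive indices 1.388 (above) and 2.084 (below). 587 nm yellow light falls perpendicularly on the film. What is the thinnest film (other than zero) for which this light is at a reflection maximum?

185 nm

Top surface (1.388 → 1.588): reflection off a higher-index medium gives a half-wave phase shift.
Ray reflecting at the bottom interface goes from n = 1.588 toward n = 2.084: a half-wave phase shift.
Net: no relative phase inversion (both shifts match).
For strong reflection here: 2 n t = m λ.
Minimum nonzero at m = 1: t = λ / (2 n) = 587 / (2 × 1.588) = 185 nm.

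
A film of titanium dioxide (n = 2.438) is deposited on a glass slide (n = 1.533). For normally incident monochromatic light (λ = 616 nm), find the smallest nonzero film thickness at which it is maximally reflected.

At the upper boundary (n = 1.0 to n = 2.438) the reflected ray undergoes a half-wave phase shift.
Ray reflecting at the bottom interface goes from n = 2.438 toward n = 1.533: no phase shift.
Exactly one π shift → a net half-wave offset.
For maximum reflection here: 2 n t = (m + ½) λ.
Minimum at m = 0: t = λ / (4 n) = 616 / (4 × 2.438) = 63.2 nm.

63.2 nm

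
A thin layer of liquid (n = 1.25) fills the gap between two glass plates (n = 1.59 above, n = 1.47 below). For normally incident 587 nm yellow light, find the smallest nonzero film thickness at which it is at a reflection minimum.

235 nm

Top surface (1.59 → 1.25): reflection off a lower-index medium gives no phase shift.
Ray reflecting at the bottom interface goes from n = 1.25 toward n = 1.47: a half-wave phase shift.
Net: one phase inversion between the two reflected rays.
So the condition for destructive reflection is 2 n t = m λ.
Minimum nonzero at m = 1: t = λ / (2 n) = 587 / (2 × 1.25) = 235 nm.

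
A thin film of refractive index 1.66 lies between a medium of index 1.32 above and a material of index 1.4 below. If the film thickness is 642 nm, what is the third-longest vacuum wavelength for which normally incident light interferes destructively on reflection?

Ray reflecting at the top interface goes from n = 1.32 toward n = 1.66: a half-wave phase shift.
At the lower boundary (n = 1.66 to n = 1.4) the reflected ray undergoes no phase shift.
The two reflections differ by half a wavelength.
For minimum reflection here: 2 n t = m λ.
λ = 2 n t / m. The third-longest wavelength is m = 3: λ = 2 × 1.66 × 642 / 3.00 = 710 nm.

710 nm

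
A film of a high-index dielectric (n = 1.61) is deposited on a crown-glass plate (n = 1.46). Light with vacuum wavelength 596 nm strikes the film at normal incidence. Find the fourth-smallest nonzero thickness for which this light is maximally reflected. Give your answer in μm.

Top surface (1.0 → 1.61): reflection off a higher-index medium gives a half-wave phase shift.
Ray reflecting at the bottom interface goes from n = 1.61 toward n = 1.46: no phase shift.
The two reflections differ by half a wavelength.
So the condition for constructive reflection is 2 n t = (m + ½) λ.
The fourth-smallest nonzero thickness corresponds to m = 3: t = (m + ½) λ / (2 n) = 3.50 × 596 / (2 × 1.61) = 648 nm.

0.648 μm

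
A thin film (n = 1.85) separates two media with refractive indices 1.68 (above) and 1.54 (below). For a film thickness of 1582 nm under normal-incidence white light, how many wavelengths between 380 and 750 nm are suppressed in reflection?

8

At the upper boundary (n = 1.68 to n = 1.85) the reflected ray undergoes a half-wave phase shift.
Ray reflecting at the bottom interface goes from n = 1.85 toward n = 1.54: no phase shift.
The two reflections differ by half a wavelength.
For dark reflection here: 2 n t = m λ.
λ = 2 n t / m = 5853 / m nm.
m=7: 836 nm (IR); m=8: 732 nm (visible); m=9: 650 nm (visible); m=10: 585 nm (visible); m=11: 532 nm (visible); m=12: 488 nm (visible); m=13: 450 nm (visible); m=14: 418 nm (visible); m=15: 390 nm (visible); m=16: 366 nm (UV).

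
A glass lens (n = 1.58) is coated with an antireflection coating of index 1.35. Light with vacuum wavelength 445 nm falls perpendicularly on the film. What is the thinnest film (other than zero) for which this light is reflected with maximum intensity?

Top surface (1.0 → 1.35): reflection off a higher-index medium gives a half-wave phase shift.
At the lower boundary (n = 1.35 to n = 1.58) the reflected ray undergoes a half-wave phase shift.
The two reflections carry the same phase change, so no net offset.
For maximum reflection here: 2 n t = m λ.
Minimum nonzero at m = 1: t = λ / (2 n) = 445 / (2 × 1.35) = 165 nm.

165 nm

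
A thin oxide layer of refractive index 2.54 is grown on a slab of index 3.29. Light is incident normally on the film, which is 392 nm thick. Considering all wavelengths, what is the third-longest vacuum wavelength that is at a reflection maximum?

Ray reflecting at the top interface goes from n = 1.0 toward n = 2.54: a half-wave phase shift.
Bottom surface (2.54 → 3.29): reflection off a higher-index medium gives a half-wave phase shift.
Zero or two π shifts → no net half-wave offset.
With no net inversion, constructive interference in reflection requires 2 n t = m λ.
λ = 2 n t / m. The third-longest wavelength is m = 3: λ = 2 × 2.54 × 392 / 3.00 = 664 nm.

664 nm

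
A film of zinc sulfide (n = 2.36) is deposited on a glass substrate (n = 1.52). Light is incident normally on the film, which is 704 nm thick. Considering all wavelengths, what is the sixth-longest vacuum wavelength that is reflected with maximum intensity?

604 nm

Ray reflecting at the top interface goes from n = 1.0 toward n = 2.36: a half-wave phase shift.
At the lower boundary (n = 2.36 to n = 1.52) the reflected ray undergoes no phase shift.
Net: one phase inversion between the two reflected rays.
With one net inversion, constructive interference in reflection requires 2 n t = (m + ½) λ.
λ = 2 n t / (m + ½). The sixth-longest wavelength is m = 5: λ = 2 × 2.36 × 704 / 5.50 = 604 nm.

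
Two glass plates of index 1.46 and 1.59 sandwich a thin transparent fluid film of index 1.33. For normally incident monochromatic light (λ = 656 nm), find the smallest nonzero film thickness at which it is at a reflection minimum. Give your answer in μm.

0.247 μm

Top surface (1.46 → 1.33): reflection off a lower-index medium gives no phase shift.
Bottom surface (1.33 → 1.59): reflection off a higher-index medium gives a half-wave phase shift.
Exactly one π shift → a net half-wave offset.
With one net inversion, destructive interference in reflection requires 2 n t = m λ.
Minimum nonzero at m = 1: t = λ / (2 n) = 656 / (2 × 1.33) = 247 nm.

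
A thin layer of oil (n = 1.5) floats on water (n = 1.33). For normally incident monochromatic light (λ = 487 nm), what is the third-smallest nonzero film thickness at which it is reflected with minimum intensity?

Ray reflecting at the top interface goes from n = 1.0 toward n = 1.5: a half-wave phase shift.
At the lower boundary (n = 1.5 to n = 1.33) the reflected ray undergoes no phase shift.
Net: one phase inversion between the two reflected rays.
So the condition for destructive reflection is 2 n t = m λ.
The third-smallest nonzero thickness corresponds to m = 3: t = m λ / (2 n) = 3.00 × 487 / (2 × 1.5) = 487 nm.

487 nm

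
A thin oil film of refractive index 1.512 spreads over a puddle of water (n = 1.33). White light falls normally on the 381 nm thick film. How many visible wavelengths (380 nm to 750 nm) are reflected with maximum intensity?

1

Top surface (1.0 → 1.512): reflection off a higher-index medium gives a half-wave phase shift.
At the lower boundary (n = 1.512 to n = 1.33) the reflected ray undergoes no phase shift.
Net: one phase inversion between the two reflected rays.
With one net inversion, constructive interference in reflection requires 2 n t = (m + ½) λ.
λ = 2 n t / (m + ½) = 1152 / (m + ½) nm.
m=1: 768 nm (IR); m=2: 461 nm (visible); m=3: 329 nm (UV).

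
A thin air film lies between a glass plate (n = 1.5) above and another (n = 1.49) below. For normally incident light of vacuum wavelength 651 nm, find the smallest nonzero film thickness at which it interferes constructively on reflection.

163 nm

At the upper boundary (n = 1.5 to n = 1.0) the reflected ray undergoes no phase shift.
Ray reflecting at the bottom interface goes from n = 1.0 toward n = 1.49: a half-wave phase shift.
The two reflections differ by half a wavelength.
With one net inversion, constructive interference in reflection requires 2 n t = (m + ½) λ.
Minimum at m = 0: t = λ / (4 n) = 651 / (4 × 1.0) = 163 nm.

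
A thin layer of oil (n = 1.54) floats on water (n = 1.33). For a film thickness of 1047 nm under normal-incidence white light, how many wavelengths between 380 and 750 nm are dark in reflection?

4

Top surface (1.0 → 1.54): reflection off a higher-index medium gives a half-wave phase shift.
Ray reflecting at the bottom interface goes from n = 1.54 toward n = 1.33: no phase shift.
Exactly one π shift → a net half-wave offset.
So the condition for destructive reflection is 2 n t = m λ.
λ = 2 n t / m = 3225 / m nm.
m=4: 806 nm (IR); m=5: 645 nm (visible); m=6: 537 nm (visible); m=7: 461 nm (visible); m=8: 403 nm (visible); m=9: 358 nm (UV).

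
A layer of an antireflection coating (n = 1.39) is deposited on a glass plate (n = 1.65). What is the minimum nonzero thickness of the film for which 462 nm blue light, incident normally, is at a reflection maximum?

166 nm

At the upper boundary (n = 1.0 to n = 1.39) the reflected ray undergoes a half-wave phase shift.
Ray reflecting at the bottom interface goes from n = 1.39 toward n = 1.65: a half-wave phase shift.
Net: no relative phase inversion (both shifts match).
For bright reflection here: 2 n t = m λ.
Minimum nonzero at m = 1: t = λ / (2 n) = 462 / (2 × 1.39) = 166 nm.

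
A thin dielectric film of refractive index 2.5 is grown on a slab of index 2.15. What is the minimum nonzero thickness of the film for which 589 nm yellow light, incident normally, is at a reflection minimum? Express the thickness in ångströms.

At the upper boundary (n = 1.0 to n = 2.5) the reflected ray undergoes a half-wave phase shift.
Ray reflecting at the bottom interface goes from n = 2.5 toward n = 2.15: no phase shift.
Exactly one π shift → a net half-wave offset.
With one net inversion, destructive interference in reflection requires 2 n t = m λ.
Minimum nonzero at m = 1: t = λ / (2 n) = 589 / (2 × 2.5) = 118 nm.

1178 Å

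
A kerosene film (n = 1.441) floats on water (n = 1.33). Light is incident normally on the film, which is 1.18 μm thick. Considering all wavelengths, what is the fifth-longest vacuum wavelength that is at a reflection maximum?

756 nm

Ray reflecting at the top interface goes from n = 1.0 toward n = 1.441: a half-wave phase shift.
Bottom surface (1.441 → 1.33): reflection off a lower-index medium gives no phase shift.
The two reflections differ by half a wavelength.
With one net inversion, constructive interference in reflection requires 2 n t = (m + ½) λ.
λ = 2 n t / (m + ½). The fifth-longest wavelength is m = 4: λ = 2 × 1.441 × 1180 / 4.50 = 756 nm.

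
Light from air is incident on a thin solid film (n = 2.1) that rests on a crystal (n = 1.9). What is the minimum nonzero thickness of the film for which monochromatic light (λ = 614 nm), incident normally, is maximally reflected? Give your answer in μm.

0.0731 μm

Ray reflecting at the top interface goes from n = 1.0 toward n = 2.1: a half-wave phase shift.
Bottom surface (2.1 → 1.9): reflection off a lower-index medium gives no phase shift.
Exactly one π shift → a net half-wave offset.
For strong reflection here: 2 n t = (m + ½) λ.
Minimum at m = 0: t = λ / (4 n) = 614 / (4 × 2.1) = 73.1 nm.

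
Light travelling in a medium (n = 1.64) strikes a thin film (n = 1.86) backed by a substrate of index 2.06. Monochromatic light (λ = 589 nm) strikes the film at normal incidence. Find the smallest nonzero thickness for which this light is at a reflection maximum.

158 nm

At the upper boundary (n = 1.64 to n = 1.86) the reflected ray undergoes a half-wave phase shift.
Ray reflecting at the bottom interface goes from n = 1.86 toward n = 2.06: a half-wave phase shift.
Zero or two π shifts → no net half-wave offset.
So the condition for constructive reflection is 2 n t = m λ.
The smallest nonzero thickness corresponds to m = 1: t = m λ / (2 n) = 1.00 × 589 / (2 × 1.86) = 158 nm.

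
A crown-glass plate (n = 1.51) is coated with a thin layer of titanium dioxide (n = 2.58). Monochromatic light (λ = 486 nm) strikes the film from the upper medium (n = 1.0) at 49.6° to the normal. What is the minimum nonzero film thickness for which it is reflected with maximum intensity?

49.3 nm

At the upper boundary (n = 1.0 to n = 2.58) the reflected ray undergoes a half-wave phase shift.
At the lower boundary (n = 2.58 to n = 1.51) the reflected ray undergoes no phase shift.
Exactly one π shift → a net half-wave offset.
For bright reflection here: 2 n t cos θ_r = (m + ½) λ.
Snell's law: 1.0 sin 49.6° = 2.58 sin θ_r → sin θ_r = 0.295, cos θ_r = 0.955.
Minimum at m = 0: t = λ / (4 n cos θ_r) = 486 / (4 × 2.58 × 0.955) = 49.3 nm.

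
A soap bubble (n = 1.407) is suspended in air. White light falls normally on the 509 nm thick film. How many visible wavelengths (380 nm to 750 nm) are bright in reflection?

At the upper boundary (n = 1.0 to n = 1.407) the reflected ray undergoes a half-wave phase shift.
Ray reflecting at the bottom interface goes from n = 1.407 toward n = 1.0: no phase shift.
Net: one phase inversion between the two reflected rays.
For strong reflection here: 2 n t = (m + ½) λ.
λ = 2 n t / (m + ½) = 1432 / (m + ½) nm.
m=1: 955 nm (IR); m=2: 573 nm (visible); m=3: 409 nm (visible); m=4: 318 nm (UV).

2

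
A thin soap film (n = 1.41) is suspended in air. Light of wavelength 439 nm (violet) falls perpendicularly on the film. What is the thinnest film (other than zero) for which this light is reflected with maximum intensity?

Top surface (1.0 → 1.41): reflection off a higher-index medium gives a half-wave phase shift.
Ray reflecting at the bottom interface goes from n = 1.41 toward n = 1.0: no phase shift.
Exactly one π shift → a net half-wave offset.
So the condition for constructive reflection is 2 n t = (m + ½) λ.
Minimum at m = 0: t = λ / (4 n) = 439 / (4 × 1.41) = 77.8 nm.

77.8 nm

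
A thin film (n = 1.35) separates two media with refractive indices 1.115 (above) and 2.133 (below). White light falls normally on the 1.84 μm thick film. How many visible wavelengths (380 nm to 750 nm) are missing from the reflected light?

6

Ray reflecting at the top interface goes from n = 1.115 toward n = 1.35: a half-wave phase shift.
Bottom surface (1.35 → 2.133): reflection off a higher-index medium gives a half-wave phase shift.
Zero or two π shifts → no net half-wave offset.
With no net inversion, destructive interference in reflection requires 2 n t = (m + ½) λ.
λ = 2 n t / (m + ½) = 4968 / (m + ½) nm.
m=6: 764 nm (IR); m=7: 662 nm (visible); m=8: 584 nm (visible); m=9: 523 nm (visible); m=10: 473 nm (visible); m=11: 432 nm (visible); m=12: 397 nm (visible); m=13: 368 nm (UV).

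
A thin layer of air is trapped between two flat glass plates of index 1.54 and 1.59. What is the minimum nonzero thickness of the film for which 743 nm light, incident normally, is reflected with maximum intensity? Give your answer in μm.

0.186 μm

At the upper boundary (n = 1.54 to n = 1.0) the reflected ray undergoes no phase shift.
At the lower boundary (n = 1.0 to n = 1.59) the reflected ray undergoes a half-wave phase shift.
Exactly one π shift → a net half-wave offset.
With one net inversion, constructive interference in reflection requires 2 n t = (m + ½) λ.
Minimum at m = 0: t = λ / (4 n) = 743 / (4 × 1.0) = 186 nm.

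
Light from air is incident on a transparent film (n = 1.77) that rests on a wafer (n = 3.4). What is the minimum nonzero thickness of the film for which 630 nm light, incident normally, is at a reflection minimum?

Ray reflecting at the top interface goes from n = 1.0 toward n = 1.77: a half-wave phase shift.
Ray reflecting at the bottom interface goes from n = 1.77 toward n = 3.4: a half-wave phase shift.
The two reflections carry the same phase change, so no net offset.
For dark reflection here: 2 n t = (m + ½) λ.
Minimum at m = 0: t = λ / (4 n) = 630 / (4 × 1.77) = 89.0 nm.

89.0 nm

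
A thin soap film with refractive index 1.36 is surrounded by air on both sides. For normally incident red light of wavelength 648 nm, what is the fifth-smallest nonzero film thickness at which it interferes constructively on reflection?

At the upper boundary (n = 1.0 to n = 1.36) the reflected ray undergoes a half-wave phase shift.
Ray reflecting at the bottom interface goes from n = 1.36 toward n = 1.0: no phase shift.
Net: one phase inversion between the two reflected rays.
For strong reflection here: 2 n t = (m + ½) λ.
The fifth-smallest nonzero thickness corresponds to m = 4: t = (m + ½) λ / (2 n) = 4.50 × 648 / (2 × 1.36) = 1072 nm.

1072 nm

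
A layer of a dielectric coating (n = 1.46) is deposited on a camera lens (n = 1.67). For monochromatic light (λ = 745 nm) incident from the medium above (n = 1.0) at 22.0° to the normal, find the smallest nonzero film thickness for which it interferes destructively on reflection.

Top surface (1.0 → 1.46): reflection off a higher-index medium gives a half-wave phase shift.
Ray reflecting at the bottom interface goes from n = 1.46 toward n = 1.67: a half-wave phase shift.
Zero or two π shifts → no net half-wave offset.
So the condition for destructive reflection is 2 n t cos θ_r = (m + ½) λ.
Snell's law: 1.0 sin 22.0° = 1.46 sin θ_r → sin θ_r = 0.257, cos θ_r = 0.967.
Minimum at m = 0: t = λ / (4 n cos θ_r) = 745 / (4 × 1.46 × 0.967) = 132 nm.

132 nm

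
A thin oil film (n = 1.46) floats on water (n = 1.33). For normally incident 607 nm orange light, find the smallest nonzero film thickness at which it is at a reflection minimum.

Ray reflecting at the top interface goes from n = 1.0 toward n = 1.46: a half-wave phase shift.
At the lower boundary (n = 1.46 to n = 1.33) the reflected ray undergoes no phase shift.
The two reflections differ by half a wavelength.
So the condition for destructive reflection is 2 n t = m λ.
Minimum nonzero at m = 1: t = λ / (2 n) = 607 / (2 × 1.46) = 208 nm.

208 nm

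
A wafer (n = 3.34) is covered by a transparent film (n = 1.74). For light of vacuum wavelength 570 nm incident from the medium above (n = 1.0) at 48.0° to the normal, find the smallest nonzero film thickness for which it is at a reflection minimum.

At the upper boundary (n = 1.0 to n = 1.74) the reflected ray undergoes a half-wave phase shift.
Ray reflecting at the bottom interface goes from n = 1.74 toward n = 3.34: a half-wave phase shift.
Net: no relative phase inversion (both shifts match).
So the condition for destructive reflection is 2 n t cos θ_r = (m + ½) λ.
Snell's law: 1.0 sin 48.0° = 1.74 sin θ_r → sin θ_r = 0.427, cos θ_r = 0.904.
Minimum at m = 0: t = λ / (4 n cos θ_r) = 570 / (4 × 1.74 × 0.904) = 90.6 nm.

90.6 nm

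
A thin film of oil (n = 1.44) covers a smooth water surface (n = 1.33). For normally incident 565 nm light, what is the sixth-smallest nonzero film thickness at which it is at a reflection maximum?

1079 nm

Ray reflecting at the top interface goes from n = 1.0 toward n = 1.44: a half-wave phase shift.
Bottom surface (1.44 → 1.33): reflection off a lower-index medium gives no phase shift.
Net: one phase inversion between the two reflected rays.
For bright reflection here: 2 n t = (m + ½) λ.
The sixth-smallest nonzero thickness corresponds to m = 5: t = (m + ½) λ / (2 n) = 5.50 × 565 / (2 × 1.44) = 1079 nm.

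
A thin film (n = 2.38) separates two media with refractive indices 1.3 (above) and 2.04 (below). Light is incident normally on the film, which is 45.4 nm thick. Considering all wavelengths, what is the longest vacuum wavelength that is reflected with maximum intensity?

Top surface (1.3 → 2.38): reflection off a higher-index medium gives a half-wave phase shift.
Ray reflecting at the bottom interface goes from n = 2.38 toward n = 2.04: no phase shift.
Exactly one π shift → a net half-wave offset.
For bright reflection here: 2 n t = (m + ½) λ.
λ = 2 n t / (m + ½). The longest wavelength is m = 0: λ = 2 × 2.38 × 45.4 / 0.500 = 432 nm.

432 nm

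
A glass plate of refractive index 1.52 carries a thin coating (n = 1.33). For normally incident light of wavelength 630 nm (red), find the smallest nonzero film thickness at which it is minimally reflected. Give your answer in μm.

0.118 μm

Top surface (1.0 → 1.33): reflection off a higher-index medium gives a half-wave phase shift.
Bottom surface (1.33 → 1.52): reflection off a higher-index medium gives a half-wave phase shift.
The two reflections carry the same phase change, so no net offset.
With no net inversion, destructive interference in reflection requires 2 n t = (m + ½) λ.
Minimum at m = 0: t = λ / (4 n) = 630 / (4 × 1.33) = 118 nm.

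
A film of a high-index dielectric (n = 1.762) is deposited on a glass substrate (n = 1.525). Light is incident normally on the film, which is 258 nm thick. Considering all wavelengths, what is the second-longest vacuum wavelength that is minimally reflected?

At the upper boundary (n = 1.0 to n = 1.762) the reflected ray undergoes a half-wave phase shift.
At the lower boundary (n = 1.762 to n = 1.525) the reflected ray undergoes no phase shift.
Net: one phase inversion between the two reflected rays.
For weak reflection here: 2 n t = m λ.
λ = 2 n t / m. The second-longest wavelength is m = 2: λ = 2 × 1.762 × 258 / 2.00 = 455 nm.

455 nm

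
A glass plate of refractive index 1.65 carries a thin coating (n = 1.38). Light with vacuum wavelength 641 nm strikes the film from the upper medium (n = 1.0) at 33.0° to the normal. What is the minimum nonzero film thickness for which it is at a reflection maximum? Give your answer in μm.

At the upper boundary (n = 1.0 to n = 1.38) the reflected ray undergoes a half-wave phase shift.
Bottom surface (1.38 → 1.65): reflection off a higher-index medium gives a half-wave phase shift.
Net: no relative phase inversion (both shifts match).
For bright reflection here: 2 n t cos θ_r = m λ.
Snell's law: 1.0 sin 33.0° = 1.38 sin θ_r → sin θ_r = 0.395, cos θ_r = 0.919.
Minimum nonzero at m = 1: t = λ / (2 n cos θ_r) = 641 / (2 × 1.38 × 0.919) = 253 nm.

0.253 μm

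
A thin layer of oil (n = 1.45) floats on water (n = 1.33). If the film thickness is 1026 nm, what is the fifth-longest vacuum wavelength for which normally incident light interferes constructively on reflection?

Ray reflecting at the top interface goes from n = 1.0 toward n = 1.45: a half-wave phase shift.
At the lower boundary (n = 1.45 to n = 1.33) the reflected ray undergoes no phase shift.
Net: one phase inversion between the two reflected rays.
So the condition for constructive reflection is 2 n t = (m + ½) λ.
λ = 2 n t / (m + ½). The fifth-longest wavelength is m = 4: λ = 2 × 1.45 × 1026 / 4.50 = 661 nm.

661 nm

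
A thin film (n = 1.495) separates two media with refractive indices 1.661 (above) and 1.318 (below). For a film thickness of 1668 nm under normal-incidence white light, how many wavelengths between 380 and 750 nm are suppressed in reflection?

6

Ray reflecting at the top interface goes from n = 1.661 toward n = 1.495: no phase shift.
Ray reflecting at the bottom interface goes from n = 1.495 toward n = 1.318: no phase shift.
Zero or two π shifts → no net half-wave offset.
For weak reflection here: 2 n t = (m + ½) λ.
λ = 2 n t / (m + ½) = 4987 / (m + ½) nm.
m=6: 767 nm (IR); m=7: 665 nm (visible); m=8: 587 nm (visible); m=9: 525 nm (visible); m=10: 475 nm (visible); m=11: 434 nm (visible); m=12: 399 nm (visible); m=13: 369 nm (UV).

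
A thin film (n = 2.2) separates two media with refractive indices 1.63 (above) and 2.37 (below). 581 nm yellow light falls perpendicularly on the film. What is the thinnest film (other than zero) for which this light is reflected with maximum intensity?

132 nm

At the upper boundary (n = 1.63 to n = 2.2) the reflected ray undergoes a half-wave phase shift.
Bottom surface (2.2 → 2.37): reflection off a higher-index medium gives a half-wave phase shift.
Zero or two π shifts → no net half-wave offset.
With no net inversion, constructive interference in reflection requires 2 n t = m λ.
Minimum nonzero at m = 1: t = λ / (2 n) = 581 / (2 × 2.2) = 132 nm.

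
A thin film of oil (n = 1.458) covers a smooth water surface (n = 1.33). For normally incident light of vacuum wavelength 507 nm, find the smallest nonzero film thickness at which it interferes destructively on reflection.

At the upper boundary (n = 1.0 to n = 1.458) the reflected ray undergoes a half-wave phase shift.
Bottom surface (1.458 → 1.33): reflection off a lower-index medium gives no phase shift.
The two reflections differ by half a wavelength.
With one net inversion, destructive interference in reflection requires 2 n t = m λ.
Minimum nonzero at m = 1: t = λ / (2 n) = 507 / (2 × 1.458) = 174 nm.

174 nm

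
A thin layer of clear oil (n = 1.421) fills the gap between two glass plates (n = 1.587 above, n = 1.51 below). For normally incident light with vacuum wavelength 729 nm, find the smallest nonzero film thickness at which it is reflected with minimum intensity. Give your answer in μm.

Top surface (1.587 → 1.421): reflection off a lower-index medium gives no phase shift.
Ray reflecting at the bottom interface goes from n = 1.421 toward n = 1.51: a half-wave phase shift.
Net: one phase inversion between the two reflected rays.
With one net inversion, destructive interference in reflection requires 2 n t = m λ.
Minimum nonzero at m = 1: t = λ / (2 n) = 729 / (2 × 1.421) = 257 nm.

0.257 μm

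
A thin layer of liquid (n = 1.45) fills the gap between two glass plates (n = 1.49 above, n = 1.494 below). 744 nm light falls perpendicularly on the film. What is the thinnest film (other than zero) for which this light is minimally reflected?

257 nm

Ray reflecting at the top interface goes from n = 1.49 toward n = 1.45: no phase shift.
Bottom surface (1.45 → 1.494): reflection off a higher-index medium gives a half-wave phase shift.
Exactly one π shift → a net half-wave offset.
With one net inversion, destructive interference in reflection requires 2 n t = m λ.
Minimum nonzero at m = 1: t = λ / (2 n) = 744 / (2 × 1.45) = 257 nm.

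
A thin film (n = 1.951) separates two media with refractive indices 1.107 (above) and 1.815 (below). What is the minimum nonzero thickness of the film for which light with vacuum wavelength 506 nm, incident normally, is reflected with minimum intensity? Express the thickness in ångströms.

1297 Å

Ray reflecting at the top interface goes from n = 1.107 toward n = 1.951: a half-wave phase shift.
Ray reflecting at the bottom interface goes from n = 1.951 toward n = 1.815: no phase shift.
Net: one phase inversion between the two reflected rays.
With one net inversion, destructive interference in reflection requires 2 n t = m λ.
Minimum nonzero at m = 1: t = λ / (2 n) = 506 / (2 × 1.951) = 130 nm.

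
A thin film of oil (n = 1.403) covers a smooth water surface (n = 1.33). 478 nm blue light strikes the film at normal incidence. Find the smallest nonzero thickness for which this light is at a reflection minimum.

170 nm

Top surface (1.0 → 1.403): reflection off a higher-index medium gives a half-wave phase shift.
At the lower boundary (n = 1.403 to n = 1.33) the reflected ray undergoes no phase shift.
Exactly one π shift → a net half-wave offset.
For minimum reflection here: 2 n t = m λ.
The smallest nonzero thickness corresponds to m = 1: t = m λ / (2 n) = 1.00 × 478 / (2 × 1.403) = 170 nm.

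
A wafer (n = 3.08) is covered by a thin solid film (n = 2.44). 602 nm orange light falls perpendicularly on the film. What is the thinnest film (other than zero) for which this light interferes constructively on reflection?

At the upper boundary (n = 1.0 to n = 2.44) the reflected ray undergoes a half-wave phase shift.
Ray reflecting at the bottom interface goes from n = 2.44 toward n = 3.08: a half-wave phase shift.
Net: no relative phase inversion (both shifts match).
For bright reflection here: 2 n t = m λ.
Minimum nonzero at m = 1: t = λ / (2 n) = 602 / (2 × 2.44) = 123 nm.

123 nm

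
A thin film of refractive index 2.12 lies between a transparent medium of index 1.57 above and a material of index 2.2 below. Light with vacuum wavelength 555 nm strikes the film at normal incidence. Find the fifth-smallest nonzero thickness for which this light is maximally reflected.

654 nm

Top surface (1.57 → 2.12): reflection off a higher-index medium gives a half-wave phase shift.
At the lower boundary (n = 2.12 to n = 2.2) the reflected ray undergoes a half-wave phase shift.
The two reflections carry the same phase change, so no net offset.
With no net inversion, constructive interference in reflection requires 2 n t = m λ.
The fifth-smallest nonzero thickness corresponds to m = 5: t = m λ / (2 n) = 5.00 × 555 / (2 × 2.12) = 654 nm.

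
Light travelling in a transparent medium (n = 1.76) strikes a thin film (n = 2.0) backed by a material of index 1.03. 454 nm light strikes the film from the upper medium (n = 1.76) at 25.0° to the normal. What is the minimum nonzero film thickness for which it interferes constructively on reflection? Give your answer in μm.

At the upper boundary (n = 1.76 to n = 2.0) the reflected ray undergoes a half-wave phase shift.
At the lower boundary (n = 2.0 to n = 1.03) the reflected ray undergoes no phase shift.
The two reflections differ by half a wavelength.
With one net inversion, constructive interference in reflection requires 2 n t cos θ_r = (m + ½) λ.
Snell's law: 1.76 sin 25.0° = 2.0 sin θ_r → sin θ_r = 0.372, cos θ_r = 0.928.
Minimum at m = 0: t = λ / (4 n cos θ_r) = 454 / (4 × 2.0 × 0.928) = 61.1 nm.

0.0611 μm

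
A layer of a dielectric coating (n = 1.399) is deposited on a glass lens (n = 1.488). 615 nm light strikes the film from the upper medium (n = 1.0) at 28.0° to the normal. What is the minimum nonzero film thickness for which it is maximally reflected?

233 nm

Ray reflecting at the top interface goes from n = 1.0 toward n = 1.399: a half-wave phase shift.
Ray reflecting at the bottom interface goes from n = 1.399 toward n = 1.488: a half-wave phase shift.
The two reflections carry the same phase change, so no net offset.
With no net inversion, constructive interference in reflection requires 2 n t cos θ_r = m λ.
Snell's law: 1.0 sin 28.0° = 1.399 sin θ_r → sin θ_r = 0.336, cos θ_r = 0.942.
Minimum nonzero at m = 1: t = λ / (2 n cos θ_r) = 615 / (2 × 1.399 × 0.942) = 233 nm.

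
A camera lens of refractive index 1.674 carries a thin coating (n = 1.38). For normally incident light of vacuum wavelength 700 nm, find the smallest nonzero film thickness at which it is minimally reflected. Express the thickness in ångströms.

At the upper boundary (n = 1.0 to n = 1.38) the reflected ray undergoes a half-wave phase shift.
Bottom surface (1.38 → 1.674): reflection off a higher-index medium gives a half-wave phase shift.
The two reflections carry the same phase change, so no net offset.
With no net inversion, destructive interference in reflection requires 2 n t = (m + ½) λ.
Minimum at m = 0: t = λ / (4 n) = 700 / (4 × 1.38) = 127 nm.

1268 Å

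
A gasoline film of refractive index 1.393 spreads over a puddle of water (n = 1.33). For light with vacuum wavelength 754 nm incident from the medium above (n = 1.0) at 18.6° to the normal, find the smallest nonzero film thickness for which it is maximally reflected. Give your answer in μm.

0.139 μm

Top surface (1.0 → 1.393): reflection off a higher-index medium gives a half-wave phase shift.
Bottom surface (1.393 → 1.33): reflection off a lower-index medium gives no phase shift.
The two reflections differ by half a wavelength.
For bright reflection here: 2 n t cos θ_r = (m + ½) λ.
Snell's law: 1.0 sin 18.6° = 1.393 sin θ_r → sin θ_r = 0.229, cos θ_r = 0.973.
Minimum at m = 0: t = λ / (4 n cos θ_r) = 754 / (4 × 1.393 × 0.973) = 139 nm.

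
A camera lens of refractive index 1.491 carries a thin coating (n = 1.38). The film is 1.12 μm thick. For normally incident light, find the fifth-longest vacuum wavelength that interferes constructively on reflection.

Top surface (1.0 → 1.38): reflection off a higher-index medium gives a half-wave phase shift.
Ray reflecting at the bottom interface goes from n = 1.38 toward n = 1.491: a half-wave phase shift.
Zero or two π shifts → no net half-wave offset.
For bright reflection here: 2 n t = m λ.
λ = 2 n t / m. The fifth-longest wavelength is m = 5: λ = 2 × 1.38 × 1120 / 5.00 = 618 nm.

618 nm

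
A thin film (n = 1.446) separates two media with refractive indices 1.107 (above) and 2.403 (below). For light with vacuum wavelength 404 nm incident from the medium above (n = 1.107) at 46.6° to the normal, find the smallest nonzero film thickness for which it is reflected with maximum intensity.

168 nm

At the upper boundary (n = 1.107 to n = 1.446) the reflected ray undergoes a half-wave phase shift.
At the lower boundary (n = 1.446 to n = 2.403) the reflected ray undergoes a half-wave phase shift.
Net: no relative phase inversion (both shifts match).
So the condition for constructive reflection is 2 n t cos θ_r = m λ.
Snell's law: 1.107 sin 46.6° = 1.446 sin θ_r → sin θ_r = 0.556, cos θ_r = 0.831.
Minimum nonzero at m = 1: t = λ / (2 n cos θ_r) = 404 / (2 × 1.446 × 0.831) = 168 nm.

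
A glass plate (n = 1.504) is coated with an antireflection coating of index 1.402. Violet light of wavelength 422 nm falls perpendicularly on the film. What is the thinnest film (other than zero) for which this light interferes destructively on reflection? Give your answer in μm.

0.0752 μm

Top surface (1.0 → 1.402): reflection off a higher-index medium gives a half-wave phase shift.
At the lower boundary (n = 1.402 to n = 1.504) the reflected ray undergoes a half-wave phase shift.
Zero or two π shifts → no net half-wave offset.
With no net inversion, destructive interference in reflection requires 2 n t = (m + ½) λ.
Minimum at m = 0: t = λ / (4 n) = 422 / (4 × 1.402) = 75.2 nm.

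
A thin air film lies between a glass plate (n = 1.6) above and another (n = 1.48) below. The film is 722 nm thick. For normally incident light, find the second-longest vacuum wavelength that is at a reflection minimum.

722 nm

Top surface (1.6 → 1.0): reflection off a lower-index medium gives no phase shift.
At the lower boundary (n = 1.0 to n = 1.48) the reflected ray undergoes a half-wave phase shift.
The two reflections differ by half a wavelength.
With one net inversion, destructive interference in reflection requires 2 n t = m λ.
λ = 2 n t / m. The second-longest wavelength is m = 2: λ = 2 × 1.0 × 722 / 2.00 = 722 nm.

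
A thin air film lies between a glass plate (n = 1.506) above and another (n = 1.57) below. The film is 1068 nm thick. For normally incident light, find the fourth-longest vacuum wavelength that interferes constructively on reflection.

610 nm

At the upper boundary (n = 1.506 to n = 1.0) the reflected ray undergoes no phase shift.
At the lower boundary (n = 1.0 to n = 1.57) the reflected ray undergoes a half-wave phase shift.
The two reflections differ by half a wavelength.
With one net inversion, constructive interference in reflection requires 2 n t = (m + ½) λ.
λ = 2 n t / (m + ½). The fourth-longest wavelength is m = 3: λ = 2 × 1.0 × 1068 / 3.50 = 610 nm.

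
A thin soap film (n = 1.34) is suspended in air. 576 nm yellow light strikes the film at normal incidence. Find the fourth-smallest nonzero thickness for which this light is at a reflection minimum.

860 nm

Top surface (1.0 → 1.34): reflection off a higher-index medium gives a half-wave phase shift.
Bottom surface (1.34 → 1.0): reflection off a lower-index medium gives no phase shift.
Exactly one π shift → a net half-wave offset.
For weak reflection here: 2 n t = m λ.
The fourth-smallest nonzero thickness corresponds to m = 4: t = m λ / (2 n) = 4.00 × 576 / (2 × 1.34) = 860 nm.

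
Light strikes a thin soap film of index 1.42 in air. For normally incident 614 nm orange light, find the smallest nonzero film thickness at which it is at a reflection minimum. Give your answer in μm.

Ray reflecting at the top interface goes from n = 1.0 toward n = 1.42: a half-wave phase shift.
Ray reflecting at the bottom interface goes from n = 1.42 toward n = 1.0: no phase shift.
Net: one phase inversion between the two reflected rays.
For weak reflection here: 2 n t = m λ.
Minimum nonzero at m = 1: t = λ / (2 n) = 614 / (2 × 1.42) = 216 nm.

0.216 μm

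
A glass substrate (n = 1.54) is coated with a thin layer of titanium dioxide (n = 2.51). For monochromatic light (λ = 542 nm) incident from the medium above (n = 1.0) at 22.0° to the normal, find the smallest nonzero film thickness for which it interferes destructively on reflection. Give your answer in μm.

0.109 μm

Ray reflecting at the top interface goes from n = 1.0 toward n = 2.51: a half-wave phase shift.
Bottom surface (2.51 → 1.54): reflection off a lower-index medium gives no phase shift.
Net: one phase inversion between the two reflected rays.
For weak reflection here: 2 n t cos θ_r = m λ.
Snell's law: 1.0 sin 22.0° = 2.51 sin θ_r → sin θ_r = 0.149, cos θ_r = 0.989.
Minimum nonzero at m = 1: t = λ / (2 n cos θ_r) = 542 / (2 × 2.51 × 0.989) = 109 nm.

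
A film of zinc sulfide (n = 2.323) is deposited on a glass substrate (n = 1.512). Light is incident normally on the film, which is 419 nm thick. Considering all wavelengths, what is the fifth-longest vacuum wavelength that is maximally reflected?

Ray reflecting at the top interface goes from n = 1.0 toward n = 2.323: a half-wave phase shift.
Bottom surface (2.323 → 1.512): reflection off a lower-index medium gives no phase shift.
Exactly one π shift → a net half-wave offset.
So the condition for constructive reflection is 2 n t = (m + ½) λ.
λ = 2 n t / (m + ½). The fifth-longest wavelength is m = 4: λ = 2 × 2.323 × 419 / 4.50 = 433 nm.

433 nm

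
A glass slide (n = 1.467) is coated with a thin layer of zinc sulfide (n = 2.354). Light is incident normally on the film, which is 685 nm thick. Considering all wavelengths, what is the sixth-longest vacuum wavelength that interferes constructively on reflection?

Top surface (1.0 → 2.354): reflection off a higher-index medium gives a half-wave phase shift.
Ray reflecting at the bottom interface goes from n = 2.354 toward n = 1.467: no phase shift.
Net: one phase inversion between the two reflected rays.
With one net inversion, constructive interference in reflection requires 2 n t = (m + ½) λ.
λ = 2 n t / (m + ½). The sixth-longest wavelength is m = 5: λ = 2 × 2.354 × 685 / 5.50 = 586 nm.

586 nm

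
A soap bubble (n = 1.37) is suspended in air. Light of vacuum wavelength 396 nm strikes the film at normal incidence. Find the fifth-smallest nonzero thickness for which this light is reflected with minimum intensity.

723 nm

Top surface (1.0 → 1.37): reflection off a higher-index medium gives a half-wave phase shift.
At the lower boundary (n = 1.37 to n = 1.0) the reflected ray undergoes no phase shift.
The two reflections differ by half a wavelength.
So the condition for destructive reflection is 2 n t = m λ.
The fifth-smallest nonzero thickness corresponds to m = 5: t = m λ / (2 n) = 5.00 × 396 / (2 × 1.37) = 723 nm.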